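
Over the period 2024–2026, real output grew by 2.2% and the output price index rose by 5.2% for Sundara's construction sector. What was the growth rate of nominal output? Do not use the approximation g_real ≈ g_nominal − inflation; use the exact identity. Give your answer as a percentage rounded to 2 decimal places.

(1 + g_nom) = (1 + g_real)(1 + π) = 1.0220 × 1.0520 = 1.07514.

7.51%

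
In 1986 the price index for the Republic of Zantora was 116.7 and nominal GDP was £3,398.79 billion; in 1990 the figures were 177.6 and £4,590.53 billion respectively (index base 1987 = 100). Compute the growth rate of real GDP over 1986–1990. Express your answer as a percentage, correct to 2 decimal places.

-11.25%

Real GDP 1986 = 3398.79 / 1.167 = 2912.42.
Real GDP 1990 = 4590.53 / 1.776 = 2584.76.
Real growth = 2584.76 / 2912.42 − 1 = -0.1125.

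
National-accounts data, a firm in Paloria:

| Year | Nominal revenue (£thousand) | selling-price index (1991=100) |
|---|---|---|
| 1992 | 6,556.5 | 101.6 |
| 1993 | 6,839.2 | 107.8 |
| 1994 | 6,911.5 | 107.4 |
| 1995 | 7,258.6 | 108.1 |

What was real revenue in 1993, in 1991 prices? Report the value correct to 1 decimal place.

Real revenue 1993 = 6839.2 / 1.078 = 6344.34.

£6,344.3 thousand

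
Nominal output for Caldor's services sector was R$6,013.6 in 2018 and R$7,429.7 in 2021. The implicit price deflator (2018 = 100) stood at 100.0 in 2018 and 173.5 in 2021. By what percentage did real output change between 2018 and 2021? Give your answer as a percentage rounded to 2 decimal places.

Deflate each year: 2018 → 6013.6/1.000 = 6013.60; 2021 → 7429.7/1.735 = 4282.25.
So real output changed by 4282.25/6013.60 − 1 = -0.2879, i.e. -28.79%.

-28.79%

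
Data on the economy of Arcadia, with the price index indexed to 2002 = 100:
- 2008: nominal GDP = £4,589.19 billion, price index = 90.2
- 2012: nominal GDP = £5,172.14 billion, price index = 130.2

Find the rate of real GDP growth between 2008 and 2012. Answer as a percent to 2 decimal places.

Real GDP 2008 = 4589.19 / 0.902 = 5087.79.
Real GDP 2012 = 5172.14 / 1.302 = 3972.46.
Real growth = 3972.46 / 5087.79 − 1 = -0.2192.

-21.92%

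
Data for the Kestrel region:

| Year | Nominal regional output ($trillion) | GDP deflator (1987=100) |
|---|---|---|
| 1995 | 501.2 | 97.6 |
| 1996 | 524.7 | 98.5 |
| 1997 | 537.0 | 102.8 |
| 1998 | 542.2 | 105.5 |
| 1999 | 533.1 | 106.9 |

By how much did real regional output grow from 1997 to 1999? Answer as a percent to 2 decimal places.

-4.53%

Real regional output 1997 = 537.0/1.028 = 522.37.
Real regional output 1999 = 533.1/1.069 = 498.69.
Change = 498.69/522.37 − 1 = -0.0453.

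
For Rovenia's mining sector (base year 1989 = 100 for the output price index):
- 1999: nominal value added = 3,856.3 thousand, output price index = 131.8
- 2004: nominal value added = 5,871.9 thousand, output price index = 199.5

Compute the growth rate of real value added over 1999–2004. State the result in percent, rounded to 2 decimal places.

Real value added 1999 = 3856.3 / 1.318 = 2925.87.
Real value added 2004 = 5871.9 / 1.995 = 2943.31.
Real growth = 2943.31 / 2925.87 − 1 = 0.0060.

0.60%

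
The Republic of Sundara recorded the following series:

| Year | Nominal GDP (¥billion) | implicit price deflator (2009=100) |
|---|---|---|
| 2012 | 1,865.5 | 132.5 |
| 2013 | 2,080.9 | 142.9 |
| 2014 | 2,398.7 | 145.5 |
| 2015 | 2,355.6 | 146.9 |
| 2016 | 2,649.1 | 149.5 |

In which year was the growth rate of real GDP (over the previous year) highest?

2014

2013: real = 2080.9/1.429 = 1456.19; growth vs 2012 (1407.92) = 3.43%.
2014: real = 2398.7/1.455 = 1648.59; growth vs 2013 (1456.19) = 13.21%.
2015: real = 2355.6/1.469 = 1603.54; growth vs 2014 (1648.59) = -2.73%.
2016: real = 2649.1/1.495 = 1771.97; growth vs 2015 (1603.54) = 10.50%.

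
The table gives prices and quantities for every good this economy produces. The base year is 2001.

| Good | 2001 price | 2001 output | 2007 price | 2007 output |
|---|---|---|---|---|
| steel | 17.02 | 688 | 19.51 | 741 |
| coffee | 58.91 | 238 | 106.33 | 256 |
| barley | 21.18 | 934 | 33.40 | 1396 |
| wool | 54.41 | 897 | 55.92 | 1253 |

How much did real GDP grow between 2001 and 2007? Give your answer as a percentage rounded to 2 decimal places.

Real GDP 2001 = Nominal GDP 2001 = 17.02·688 + 58.91·238 + 21.18·934 + 54.41·897 = 94318.23.
Real GDP 2007 (at 2001 prices) = 17.02·741 + 58.91·256 + 21.18·1396 + 54.41·1253 = 125435.79.
Real growth = 125435.79/94318.23 − 1 = 0.3299.

32.99%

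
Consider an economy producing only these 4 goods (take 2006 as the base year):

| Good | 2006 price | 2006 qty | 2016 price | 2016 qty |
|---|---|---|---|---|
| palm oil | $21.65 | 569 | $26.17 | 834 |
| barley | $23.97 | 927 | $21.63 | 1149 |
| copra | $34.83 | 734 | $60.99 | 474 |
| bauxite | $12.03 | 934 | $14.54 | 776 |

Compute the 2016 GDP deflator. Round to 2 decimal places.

Nominal GDP 2016 = 26.17·834 + 21.63·1149 + 60.99·474 + 14.54·776 = 86870.95.
Real GDP 2016 (at 2006 prices) = 21.65·834 + 23.97·1149 + 34.83·474 + 12.03·776 = 71442.33.
Deflator = Nominal/Real × 100 = 86870.95/71442.33 × 100 = 121.596.

121.60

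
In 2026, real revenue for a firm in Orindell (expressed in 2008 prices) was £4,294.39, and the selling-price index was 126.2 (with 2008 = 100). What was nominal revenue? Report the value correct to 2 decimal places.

Nominal revenue = Real × (selling-price index/100) = 4294.39 × 1.262 = 5419.52.

£5,419.52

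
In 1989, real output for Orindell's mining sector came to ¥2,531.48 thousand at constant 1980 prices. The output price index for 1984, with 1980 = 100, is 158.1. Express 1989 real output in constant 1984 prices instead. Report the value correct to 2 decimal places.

¥4,002.27 thousand

Real output in 1984 prices = Real output in 1980 prices × (P_1984/P_1980) = 2531.48 × 1.581 = 4002.27.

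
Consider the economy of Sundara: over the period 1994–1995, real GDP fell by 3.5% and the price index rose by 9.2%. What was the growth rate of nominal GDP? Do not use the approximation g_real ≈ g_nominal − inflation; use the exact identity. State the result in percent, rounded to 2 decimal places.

5.38%

(1 + g_nom) = (1 + g_real)(1 + π) = 0.9650 × 1.0920 = 1.05378.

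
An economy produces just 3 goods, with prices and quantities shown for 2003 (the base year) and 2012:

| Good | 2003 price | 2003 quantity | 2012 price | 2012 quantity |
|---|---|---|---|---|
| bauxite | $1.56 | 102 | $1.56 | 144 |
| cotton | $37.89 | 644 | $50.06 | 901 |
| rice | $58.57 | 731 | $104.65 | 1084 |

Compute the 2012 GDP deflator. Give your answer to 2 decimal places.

162.25

Nominal GDP 2012 = 1.56·144 + 50.06·901 + 104.65·1084 = 158769.30.
Real GDP 2012 (at 2003 prices) = 1.56·144 + 37.89·901 + 58.57·1084 = 97853.41.
Deflator = Nominal/Real × 100 = 158769.30/97853.41 × 100 = 162.252.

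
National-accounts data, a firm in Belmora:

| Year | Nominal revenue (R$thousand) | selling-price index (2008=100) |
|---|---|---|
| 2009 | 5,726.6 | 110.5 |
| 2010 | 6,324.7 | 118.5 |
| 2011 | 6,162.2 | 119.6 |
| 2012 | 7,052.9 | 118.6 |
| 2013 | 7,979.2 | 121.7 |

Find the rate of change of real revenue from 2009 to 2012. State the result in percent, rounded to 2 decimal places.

Real revenue 2009 = 5726.6/1.105 = 5182.44.
Real revenue 2012 = 7052.9/1.186 = 5946.80.
Change = 5946.80/5182.44 − 1 = 0.1475.

14.75%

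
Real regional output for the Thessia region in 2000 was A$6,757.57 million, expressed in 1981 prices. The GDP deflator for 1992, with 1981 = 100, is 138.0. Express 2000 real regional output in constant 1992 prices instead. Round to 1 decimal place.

A$9,325.4 million

Real regional output in 1992 prices = Real regional output in 1981 prices × (P_1992/P_1981) = 6757.57 × 1.380 = 9325.45.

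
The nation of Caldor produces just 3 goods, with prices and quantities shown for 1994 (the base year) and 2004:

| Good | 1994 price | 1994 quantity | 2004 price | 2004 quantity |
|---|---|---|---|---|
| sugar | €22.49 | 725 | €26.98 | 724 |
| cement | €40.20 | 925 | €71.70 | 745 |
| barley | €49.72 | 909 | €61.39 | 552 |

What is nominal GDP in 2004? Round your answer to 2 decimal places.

€106837.30

Nominal GDP 2004 = Σ (p_2004 × q_2004) = 26.98·724 + 71.70·745 + 61.39·552 = 106837.30.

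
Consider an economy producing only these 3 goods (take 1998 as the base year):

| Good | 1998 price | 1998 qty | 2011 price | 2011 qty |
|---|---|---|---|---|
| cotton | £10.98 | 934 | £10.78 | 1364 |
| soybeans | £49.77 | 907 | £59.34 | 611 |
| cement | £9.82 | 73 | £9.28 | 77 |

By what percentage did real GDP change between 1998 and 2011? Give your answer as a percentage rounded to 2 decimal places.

-17.77%

Real GDP 1998 = Nominal GDP 1998 = 10.98·934 + 49.77·907 + 9.82·73 = 56113.57.
Real GDP 2011 (at 1998 prices) = 10.98·1364 + 49.77·611 + 9.82·77 = 46142.33.
Real growth = 46142.33/56113.57 − 1 = -0.1777.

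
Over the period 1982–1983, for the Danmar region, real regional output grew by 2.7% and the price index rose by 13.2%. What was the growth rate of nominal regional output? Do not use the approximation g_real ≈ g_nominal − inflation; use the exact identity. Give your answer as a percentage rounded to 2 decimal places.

16.26%

(1 + g_nom) = (1 + g_real)(1 + π) = 1.0270 × 1.1320 = 1.16256.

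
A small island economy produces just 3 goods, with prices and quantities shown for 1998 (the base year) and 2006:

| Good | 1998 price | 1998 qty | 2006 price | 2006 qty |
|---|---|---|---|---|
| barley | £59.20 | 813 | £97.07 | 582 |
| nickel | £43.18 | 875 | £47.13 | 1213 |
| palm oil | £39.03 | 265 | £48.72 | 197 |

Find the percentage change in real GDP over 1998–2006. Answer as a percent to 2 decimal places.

-1.80%

Real GDP 1998 = Nominal GDP 1998 = 59.20·813 + 43.18·875 + 39.03·265 = 96255.05.
Real GDP 2006 (at 1998 prices) = 59.20·582 + 43.18·1213 + 39.03·197 = 94520.65.
Real growth = 94520.65/96255.05 − 1 = -0.0180.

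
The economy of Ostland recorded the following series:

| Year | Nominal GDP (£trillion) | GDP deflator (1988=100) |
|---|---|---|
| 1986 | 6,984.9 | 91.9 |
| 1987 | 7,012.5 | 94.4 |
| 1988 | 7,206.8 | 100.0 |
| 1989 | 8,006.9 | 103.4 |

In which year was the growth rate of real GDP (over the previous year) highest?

1989

1987: real = 7012.5/0.944 = 7428.50; growth vs 1986 (7600.54) = -2.26%.
1988: real = 7206.8/1.000 = 7206.80; growth vs 1987 (7428.50) = -2.98%.
1989: real = 8006.9/1.034 = 7743.62; growth vs 1988 (7206.80) = 7.45%.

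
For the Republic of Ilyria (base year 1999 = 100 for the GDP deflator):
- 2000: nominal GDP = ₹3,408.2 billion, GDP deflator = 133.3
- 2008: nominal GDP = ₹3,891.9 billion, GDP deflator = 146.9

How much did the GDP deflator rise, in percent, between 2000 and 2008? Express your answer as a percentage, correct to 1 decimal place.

10.2%

Price-level change = 146.9 / 133.3 − 1 = 0.1020.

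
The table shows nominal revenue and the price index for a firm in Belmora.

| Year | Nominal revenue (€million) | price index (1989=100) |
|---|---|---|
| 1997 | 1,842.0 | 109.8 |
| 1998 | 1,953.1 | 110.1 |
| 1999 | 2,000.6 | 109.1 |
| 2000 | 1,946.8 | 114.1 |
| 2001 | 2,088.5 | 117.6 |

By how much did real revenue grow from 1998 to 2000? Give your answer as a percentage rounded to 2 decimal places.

-3.82%

Real revenue 1998 = 1953.1/1.101 = 1773.93.
Real revenue 2000 = 1946.8/1.141 = 1706.22.
Change = 1706.22/1773.93 − 1 = -0.0382.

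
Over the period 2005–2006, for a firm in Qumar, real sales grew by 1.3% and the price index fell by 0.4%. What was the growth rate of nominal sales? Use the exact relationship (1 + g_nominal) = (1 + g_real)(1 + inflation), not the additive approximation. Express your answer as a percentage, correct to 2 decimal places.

0.89%

(1 + g_nom) = (1 + g_real)(1 + π) = 1.0130 × 0.9960 = 1.00895.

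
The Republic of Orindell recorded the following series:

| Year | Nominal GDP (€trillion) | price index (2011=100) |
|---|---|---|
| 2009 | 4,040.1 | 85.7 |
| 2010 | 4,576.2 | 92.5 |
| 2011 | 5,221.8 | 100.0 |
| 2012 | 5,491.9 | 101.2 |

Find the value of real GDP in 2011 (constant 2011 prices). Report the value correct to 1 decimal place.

Real GDP 2011 = 5221.8 / 1.000 = 5221.80.

€5,221.8 trillion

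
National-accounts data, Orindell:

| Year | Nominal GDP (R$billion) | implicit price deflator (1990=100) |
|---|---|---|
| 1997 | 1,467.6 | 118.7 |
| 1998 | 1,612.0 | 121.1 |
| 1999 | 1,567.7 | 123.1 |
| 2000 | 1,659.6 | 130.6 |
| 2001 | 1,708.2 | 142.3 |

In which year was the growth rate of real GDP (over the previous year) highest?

1998

1998: real = 1612.0/1.211 = 1331.13; growth vs 1997 (1236.39) = 7.66%.
1999: real = 1567.7/1.231 = 1273.52; growth vs 1998 (1331.13) = -4.33%.
2000: real = 1659.6/1.306 = 1270.75; growth vs 1999 (1273.52) = -0.22%.
2001: real = 1708.2/1.423 = 1200.42; growth vs 2000 (1270.75) = -5.53%.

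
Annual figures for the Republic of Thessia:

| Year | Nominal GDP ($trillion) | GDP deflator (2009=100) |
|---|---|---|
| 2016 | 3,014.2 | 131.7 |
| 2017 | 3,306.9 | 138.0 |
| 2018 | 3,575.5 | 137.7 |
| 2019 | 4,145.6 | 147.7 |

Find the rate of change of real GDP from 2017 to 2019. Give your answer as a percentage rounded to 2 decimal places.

17.13%

Real GDP 2017 = 3306.9/1.380 = 2396.30.
Real GDP 2019 = 4145.6/1.477 = 2806.77.
Change = 2806.77/2396.30 − 1 = 0.1713.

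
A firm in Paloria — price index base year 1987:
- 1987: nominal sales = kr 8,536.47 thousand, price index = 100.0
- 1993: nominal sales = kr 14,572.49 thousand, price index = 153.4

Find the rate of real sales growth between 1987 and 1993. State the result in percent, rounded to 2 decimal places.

11.28%

Deflate each year: 1987 → 8536.47/1.000 = 8536.47; 1993 → 14572.49/1.534 = 9499.67.
So real sales changed by 9499.67/8536.47 − 1 = 0.1128, i.e. 11.28%.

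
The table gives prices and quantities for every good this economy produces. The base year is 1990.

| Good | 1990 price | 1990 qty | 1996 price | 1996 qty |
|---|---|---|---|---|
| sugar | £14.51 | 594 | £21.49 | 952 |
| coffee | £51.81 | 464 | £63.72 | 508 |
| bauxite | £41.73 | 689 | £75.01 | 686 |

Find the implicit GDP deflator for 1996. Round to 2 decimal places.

Nominal GDP 1996 = 21.49·952 + 63.72·508 + 75.01·686 = 104285.10.
Real GDP 1996 (at 1990 prices) = 14.51·952 + 51.81·508 + 41.73·686 = 68759.78.
Deflator = Nominal/Real × 100 = 104285.10/68759.78 × 100 = 151.666.

151.67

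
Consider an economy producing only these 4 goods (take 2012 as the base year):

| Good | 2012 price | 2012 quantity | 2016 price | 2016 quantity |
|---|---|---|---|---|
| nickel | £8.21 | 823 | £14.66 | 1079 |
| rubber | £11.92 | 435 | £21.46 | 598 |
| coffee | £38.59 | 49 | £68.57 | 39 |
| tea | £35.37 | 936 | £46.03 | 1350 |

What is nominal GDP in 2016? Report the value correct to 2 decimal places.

Nominal GDP 2016 = Σ (p_2016 × q_2016) = 14.66·1079 + 21.46·598 + 68.57·39 + 46.03·1350 = 93465.95.

£93465.95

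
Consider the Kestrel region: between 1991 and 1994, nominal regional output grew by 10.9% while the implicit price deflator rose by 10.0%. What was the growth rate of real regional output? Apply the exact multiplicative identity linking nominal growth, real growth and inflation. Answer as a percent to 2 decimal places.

(1 + g_nom) = (1 + g_real)(1 + π), so g_real = 1.1090 / 1.1000 − 1 = 0.00818.

0.82%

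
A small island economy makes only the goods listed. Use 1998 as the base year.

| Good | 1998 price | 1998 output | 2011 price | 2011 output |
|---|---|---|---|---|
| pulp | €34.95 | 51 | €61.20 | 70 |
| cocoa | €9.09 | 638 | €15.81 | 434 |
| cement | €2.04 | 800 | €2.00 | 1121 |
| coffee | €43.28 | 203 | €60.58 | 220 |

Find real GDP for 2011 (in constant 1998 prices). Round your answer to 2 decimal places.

€18200.00

Real GDP 2011 = Σ (p_1998 × q_2011) = 34.95·70 + 9.09·434 + 2.04·1121 + 43.28·220 = 18200.00.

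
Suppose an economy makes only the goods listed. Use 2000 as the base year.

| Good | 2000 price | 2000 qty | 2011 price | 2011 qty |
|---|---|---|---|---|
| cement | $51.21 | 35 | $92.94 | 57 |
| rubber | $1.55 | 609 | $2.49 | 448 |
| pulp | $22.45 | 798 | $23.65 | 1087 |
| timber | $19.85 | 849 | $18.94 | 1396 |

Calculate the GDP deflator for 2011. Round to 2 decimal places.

105.09

Nominal GDP 2011 = 92.94·57 + 2.49·448 + 23.65·1087 + 18.94·1396 = 58560.89.
Real GDP 2011 (at 2000 prices) = 51.21·57 + 1.55·448 + 22.45·1087 + 19.85·1396 = 55727.12.
Deflator = Nominal/Real × 100 = 58560.89/55727.12 × 100 = 105.085.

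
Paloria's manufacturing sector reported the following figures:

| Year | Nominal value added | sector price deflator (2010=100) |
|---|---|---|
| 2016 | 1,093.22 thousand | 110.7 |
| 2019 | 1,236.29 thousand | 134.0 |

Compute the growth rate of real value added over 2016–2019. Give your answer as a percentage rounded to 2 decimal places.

-6.58%

Deflate each year: 2016 → 1093.22/1.107 = 987.55; 2019 → 1236.29/1.340 = 922.60.
So real value added changed by 922.60/987.55 − 1 = -0.0658, i.e. -6.58%.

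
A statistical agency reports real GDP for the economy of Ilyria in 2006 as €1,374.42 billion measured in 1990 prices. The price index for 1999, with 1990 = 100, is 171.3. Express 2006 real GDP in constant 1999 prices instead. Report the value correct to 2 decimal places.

Real GDP in 1999 prices = Real GDP in 1990 prices × (P_1999/P_1990) = 1374.42 × 1.713 = 2354.38.

€2,354.38 billion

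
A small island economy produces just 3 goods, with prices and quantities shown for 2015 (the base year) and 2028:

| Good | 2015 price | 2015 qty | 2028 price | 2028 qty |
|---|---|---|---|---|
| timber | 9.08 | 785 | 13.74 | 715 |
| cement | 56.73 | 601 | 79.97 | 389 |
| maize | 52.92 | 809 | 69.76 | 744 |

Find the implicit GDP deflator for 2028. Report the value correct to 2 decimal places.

Nominal GDP 2028 = 13.74·715 + 79.97·389 + 69.76·744 = 92833.87.
Real GDP 2028 (at 2015 prices) = 9.08·715 + 56.73·389 + 52.92·744 = 67932.65.
Deflator = Nominal/Real × 100 = 92833.87/67932.65 × 100 = 136.656.

136.66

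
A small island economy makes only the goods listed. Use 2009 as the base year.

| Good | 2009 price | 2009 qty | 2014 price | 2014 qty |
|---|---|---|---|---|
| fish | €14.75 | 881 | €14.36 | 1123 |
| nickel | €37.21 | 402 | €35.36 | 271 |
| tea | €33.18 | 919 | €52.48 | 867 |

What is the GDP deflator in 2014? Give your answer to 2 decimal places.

128.50

Nominal GDP 2014 = 14.36·1123 + 35.36·271 + 52.48·867 = 71209.00.
Real GDP 2014 (at 2009 prices) = 14.75·1123 + 37.21·271 + 33.18·867 = 55415.22.
Deflator = Nominal/Real × 100 = 71209.00/55415.22 × 100 = 128.501.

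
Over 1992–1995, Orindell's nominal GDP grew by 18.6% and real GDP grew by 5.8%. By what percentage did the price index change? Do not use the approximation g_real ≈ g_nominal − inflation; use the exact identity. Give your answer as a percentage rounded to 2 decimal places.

(1 + g_nom) = (1 + g_real)(1 + π), so π = 1.1860 / 1.0580 − 1 = 0.12098.

12.10%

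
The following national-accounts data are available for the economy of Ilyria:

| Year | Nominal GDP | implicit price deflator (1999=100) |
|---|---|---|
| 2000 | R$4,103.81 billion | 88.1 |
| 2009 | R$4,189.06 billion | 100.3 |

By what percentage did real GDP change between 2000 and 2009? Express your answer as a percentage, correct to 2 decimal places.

-10.34%

Deflate each year: 2000 → 4103.81/0.881 = 4658.13; 2009 → 4189.06/1.003 = 4176.53.
So real GDP changed by 4176.53/4658.13 − 1 = -0.1034, i.e. -10.34%.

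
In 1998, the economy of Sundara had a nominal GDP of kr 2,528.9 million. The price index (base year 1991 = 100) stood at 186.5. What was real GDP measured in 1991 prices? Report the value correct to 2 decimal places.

kr 1,355.98 million

Real GDP = Nominal / (price index/100) = 2528.9 / 1.865 = 1355.98.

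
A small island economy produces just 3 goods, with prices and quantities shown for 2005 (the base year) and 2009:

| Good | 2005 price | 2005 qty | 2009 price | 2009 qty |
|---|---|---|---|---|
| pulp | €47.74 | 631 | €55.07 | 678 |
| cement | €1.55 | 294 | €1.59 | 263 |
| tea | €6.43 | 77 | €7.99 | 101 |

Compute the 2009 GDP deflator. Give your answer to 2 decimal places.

Nominal GDP 2009 = 55.07·678 + 1.59·263 + 7.99·101 = 38562.62.
Real GDP 2009 (at 2005 prices) = 47.74·678 + 1.55·263 + 6.43·101 = 33424.80.
Deflator = Nominal/Real × 100 = 38562.62/33424.80 × 100 = 115.371.

115.37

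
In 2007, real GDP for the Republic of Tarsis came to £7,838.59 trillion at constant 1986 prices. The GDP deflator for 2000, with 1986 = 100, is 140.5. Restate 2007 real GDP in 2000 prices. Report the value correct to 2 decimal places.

£11,013.22 trillion

Real GDP in 2000 prices = Real GDP in 1986 prices × (P_2000/P_1986) = 7838.59 × 1.405 = 11013.22.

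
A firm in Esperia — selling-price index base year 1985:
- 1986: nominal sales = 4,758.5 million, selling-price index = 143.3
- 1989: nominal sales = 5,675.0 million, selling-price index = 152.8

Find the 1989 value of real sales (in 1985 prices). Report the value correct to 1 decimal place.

3,714.0 million

Real sales = Nominal / (selling-price index/100) = 5675.0 / 1.528 = 3714.01.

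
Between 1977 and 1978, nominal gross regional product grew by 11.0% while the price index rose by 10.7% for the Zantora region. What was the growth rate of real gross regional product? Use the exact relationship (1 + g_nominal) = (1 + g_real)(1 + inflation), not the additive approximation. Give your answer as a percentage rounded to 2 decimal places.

(1 + g_nom) = (1 + g_real)(1 + π), so g_real = 1.1100 / 1.1070 − 1 = 0.00271.

0.27%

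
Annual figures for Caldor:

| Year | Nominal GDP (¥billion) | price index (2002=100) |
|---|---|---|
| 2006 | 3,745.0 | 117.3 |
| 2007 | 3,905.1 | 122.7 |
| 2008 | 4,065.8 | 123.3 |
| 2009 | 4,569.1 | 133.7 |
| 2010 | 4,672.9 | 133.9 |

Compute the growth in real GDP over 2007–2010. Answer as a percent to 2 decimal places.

9.65%

Real GDP 2007 = 3905.1/1.227 = 3182.64.
Real GDP 2010 = 4672.9/1.339 = 3489.84.
Change = 3489.84/3182.64 − 1 = 0.0965.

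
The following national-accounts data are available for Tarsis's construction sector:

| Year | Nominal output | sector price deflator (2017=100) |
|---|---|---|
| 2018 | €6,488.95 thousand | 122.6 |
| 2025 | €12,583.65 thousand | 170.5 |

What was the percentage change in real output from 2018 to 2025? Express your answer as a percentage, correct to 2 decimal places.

Real output 2018 = 6488.95 / 1.226 = 5292.78.
Real output 2025 = 12583.65 / 1.705 = 7380.44.
Real growth = 7380.44 / 5292.78 − 1 = 0.3944.

39.44%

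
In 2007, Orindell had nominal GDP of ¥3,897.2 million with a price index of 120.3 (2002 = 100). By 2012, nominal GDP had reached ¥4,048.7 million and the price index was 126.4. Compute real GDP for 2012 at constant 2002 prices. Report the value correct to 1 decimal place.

¥3,203.1 million

Real GDP = Nominal / (price index/100) = 4048.7 / 1.264 = 3203.09.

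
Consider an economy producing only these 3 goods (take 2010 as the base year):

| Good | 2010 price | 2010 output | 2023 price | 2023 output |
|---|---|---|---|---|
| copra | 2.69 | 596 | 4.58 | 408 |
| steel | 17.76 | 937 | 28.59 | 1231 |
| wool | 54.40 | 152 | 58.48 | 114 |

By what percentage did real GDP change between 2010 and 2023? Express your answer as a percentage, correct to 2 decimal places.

Real GDP 2010 = Nominal GDP 2010 = 2.69·596 + 17.76·937 + 54.40·152 = 26513.16.
Real GDP 2023 (at 2010 prices) = 2.69·408 + 17.76·1231 + 54.40·114 = 29161.68.
Real growth = 29161.68/26513.16 − 1 = 0.0999.

9.99%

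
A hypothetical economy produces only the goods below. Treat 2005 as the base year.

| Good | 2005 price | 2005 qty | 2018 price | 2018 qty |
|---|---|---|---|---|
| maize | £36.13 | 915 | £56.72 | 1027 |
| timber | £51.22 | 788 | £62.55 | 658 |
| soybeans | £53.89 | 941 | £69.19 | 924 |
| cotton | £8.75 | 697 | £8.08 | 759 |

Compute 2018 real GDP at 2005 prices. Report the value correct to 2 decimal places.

Real GDP 2018 = Σ (p_2005 × q_2018) = 36.13·1027 + 51.22·658 + 53.89·924 + 8.75·759 = 127243.88.

£127243.88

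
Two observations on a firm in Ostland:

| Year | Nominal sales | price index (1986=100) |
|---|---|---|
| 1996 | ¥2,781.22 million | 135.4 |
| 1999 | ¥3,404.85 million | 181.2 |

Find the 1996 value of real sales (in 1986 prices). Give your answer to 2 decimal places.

Real sales = Nominal / (price index/100) = 2781.22 / 1.354 = 2054.08.

¥2,054.08 million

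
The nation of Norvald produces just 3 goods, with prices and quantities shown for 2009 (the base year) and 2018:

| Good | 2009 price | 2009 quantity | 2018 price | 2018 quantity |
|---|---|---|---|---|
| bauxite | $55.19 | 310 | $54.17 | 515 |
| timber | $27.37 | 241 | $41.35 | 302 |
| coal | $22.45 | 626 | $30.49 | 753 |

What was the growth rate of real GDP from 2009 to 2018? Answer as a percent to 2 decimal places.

Real GDP 2009 = Nominal GDP 2009 = 55.19·310 + 27.37·241 + 22.45·626 = 37758.77.
Real GDP 2018 (at 2009 prices) = 55.19·515 + 27.37·302 + 22.45·753 = 53593.44.
Real growth = 53593.44/37758.77 − 1 = 0.4194.

41.94%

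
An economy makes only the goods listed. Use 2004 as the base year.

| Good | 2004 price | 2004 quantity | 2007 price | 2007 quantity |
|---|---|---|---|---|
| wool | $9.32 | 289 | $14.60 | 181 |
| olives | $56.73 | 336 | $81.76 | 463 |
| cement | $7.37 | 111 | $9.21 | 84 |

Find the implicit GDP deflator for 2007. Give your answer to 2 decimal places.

Nominal GDP 2007 = 14.60·181 + 81.76·463 + 9.21·84 = 41271.12.
Real GDP 2007 (at 2004 prices) = 9.32·181 + 56.73·463 + 7.37·84 = 28571.99.
Deflator = Nominal/Real × 100 = 41271.12/28571.99 × 100 = 144.446.

144.45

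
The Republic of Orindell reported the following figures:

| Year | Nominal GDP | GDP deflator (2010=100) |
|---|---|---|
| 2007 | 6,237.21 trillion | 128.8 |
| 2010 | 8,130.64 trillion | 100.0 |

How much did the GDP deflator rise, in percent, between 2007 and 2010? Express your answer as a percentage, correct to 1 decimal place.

Price-level change = 100.0 / 128.8 − 1 = -0.2236.

-22.4%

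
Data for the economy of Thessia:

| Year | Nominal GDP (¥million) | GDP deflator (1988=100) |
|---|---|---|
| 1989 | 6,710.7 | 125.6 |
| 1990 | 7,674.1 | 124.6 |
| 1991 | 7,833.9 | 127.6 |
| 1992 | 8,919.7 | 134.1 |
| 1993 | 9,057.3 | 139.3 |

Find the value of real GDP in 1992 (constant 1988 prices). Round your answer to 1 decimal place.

¥6,651.5 million

Real GDP 1992 = 8919.7 / 1.341 = 6651.53.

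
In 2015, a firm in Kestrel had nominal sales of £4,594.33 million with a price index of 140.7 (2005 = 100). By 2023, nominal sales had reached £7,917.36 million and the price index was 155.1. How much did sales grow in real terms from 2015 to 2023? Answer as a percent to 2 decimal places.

Deflate each year: 2015 → 4594.33/1.407 = 3265.34; 2023 → 7917.36/1.551 = 5104.68.
So real sales changed by 5104.68/3265.34 − 1 = 0.5633, i.e. 56.33%.

56.33%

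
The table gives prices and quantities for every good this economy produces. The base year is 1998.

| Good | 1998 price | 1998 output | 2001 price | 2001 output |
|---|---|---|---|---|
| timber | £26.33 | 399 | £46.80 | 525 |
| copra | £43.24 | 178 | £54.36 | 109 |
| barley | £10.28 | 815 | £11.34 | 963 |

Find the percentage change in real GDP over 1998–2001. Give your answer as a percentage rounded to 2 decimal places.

6.98%

Real GDP 1998 = Nominal GDP 1998 = 26.33·399 + 43.24·178 + 10.28·815 = 26580.59.
Real GDP 2001 (at 1998 prices) = 26.33·525 + 43.24·109 + 10.28·963 = 28436.05.
Real growth = 28436.05/26580.59 − 1 = 0.0698.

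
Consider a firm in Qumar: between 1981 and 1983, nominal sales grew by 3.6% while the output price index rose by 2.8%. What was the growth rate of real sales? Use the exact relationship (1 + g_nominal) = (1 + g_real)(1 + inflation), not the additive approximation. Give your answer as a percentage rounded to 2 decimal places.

0.78%

(1 + g_nom) = (1 + g_real)(1 + π), so g_real = 1.0360 / 1.0280 − 1 = 0.00778.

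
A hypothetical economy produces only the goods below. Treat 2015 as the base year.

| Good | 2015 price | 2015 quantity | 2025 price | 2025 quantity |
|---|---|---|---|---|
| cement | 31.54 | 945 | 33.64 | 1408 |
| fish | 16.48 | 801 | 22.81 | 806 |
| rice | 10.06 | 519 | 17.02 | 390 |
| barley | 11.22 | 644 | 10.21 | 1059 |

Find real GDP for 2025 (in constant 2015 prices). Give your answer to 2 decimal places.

Real GDP 2025 = Σ (p_2015 × q_2025) = 31.54·1408 + 16.48·806 + 10.06·390 + 11.22·1059 = 73496.58.

73496.58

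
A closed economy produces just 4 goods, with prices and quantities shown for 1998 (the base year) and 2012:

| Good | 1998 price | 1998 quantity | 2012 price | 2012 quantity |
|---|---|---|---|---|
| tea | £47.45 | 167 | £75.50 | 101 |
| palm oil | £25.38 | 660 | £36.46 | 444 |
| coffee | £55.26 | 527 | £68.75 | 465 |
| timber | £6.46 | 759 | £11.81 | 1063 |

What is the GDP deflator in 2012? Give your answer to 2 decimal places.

Nominal GDP 2012 = 75.50·101 + 36.46·444 + 68.75·465 + 11.81·1063 = 68336.52.
Real GDP 2012 (at 1998 prices) = 47.45·101 + 25.38·444 + 55.26·465 + 6.46·1063 = 48624.05.
Deflator = Nominal/Real × 100 = 68336.52/48624.05 × 100 = 140.541.

140.54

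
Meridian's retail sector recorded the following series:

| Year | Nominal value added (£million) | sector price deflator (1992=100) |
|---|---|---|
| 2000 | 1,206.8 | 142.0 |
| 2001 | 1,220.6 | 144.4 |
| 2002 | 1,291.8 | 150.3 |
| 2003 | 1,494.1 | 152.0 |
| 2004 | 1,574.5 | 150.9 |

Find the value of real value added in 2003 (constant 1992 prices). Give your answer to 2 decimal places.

£982.96 million

Real value added 2003 = 1494.1 / 1.520 = 982.96.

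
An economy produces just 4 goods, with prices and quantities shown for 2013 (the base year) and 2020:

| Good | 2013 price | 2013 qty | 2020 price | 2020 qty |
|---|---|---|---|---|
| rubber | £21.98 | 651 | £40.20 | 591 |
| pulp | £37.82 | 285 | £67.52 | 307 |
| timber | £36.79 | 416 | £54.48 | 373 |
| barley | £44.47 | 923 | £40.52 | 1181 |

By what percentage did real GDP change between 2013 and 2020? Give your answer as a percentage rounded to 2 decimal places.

Real GDP 2013 = Nominal GDP 2013 = 21.98·651 + 37.82·285 + 36.79·416 + 44.47·923 = 81438.13.
Real GDP 2020 (at 2013 prices) = 21.98·591 + 37.82·307 + 36.79·373 + 44.47·1181 = 90842.66.
Real growth = 90842.66/81438.13 − 1 = 0.1155.

11.55%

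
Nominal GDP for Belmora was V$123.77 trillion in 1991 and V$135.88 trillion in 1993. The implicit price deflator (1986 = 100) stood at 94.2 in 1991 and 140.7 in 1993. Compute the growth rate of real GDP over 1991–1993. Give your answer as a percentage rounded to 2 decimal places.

Real GDP 1991 = 123.77 / 0.942 = 131.39.
Real GDP 1993 = 135.88 / 1.407 = 96.57.
Real growth = 96.57 / 131.39 − 1 = -0.2650.

-26.50%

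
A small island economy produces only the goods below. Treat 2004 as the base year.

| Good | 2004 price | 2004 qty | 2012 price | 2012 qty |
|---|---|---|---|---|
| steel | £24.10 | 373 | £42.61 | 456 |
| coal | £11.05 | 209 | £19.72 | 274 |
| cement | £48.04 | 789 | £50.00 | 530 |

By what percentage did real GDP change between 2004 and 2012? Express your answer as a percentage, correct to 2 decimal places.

Real GDP 2004 = Nominal GDP 2004 = 24.10·373 + 11.05·209 + 48.04·789 = 49202.31.
Real GDP 2012 (at 2004 prices) = 24.10·456 + 11.05·274 + 48.04·530 = 39478.50.
Real growth = 39478.50/49202.31 − 1 = -0.1976.

-19.76%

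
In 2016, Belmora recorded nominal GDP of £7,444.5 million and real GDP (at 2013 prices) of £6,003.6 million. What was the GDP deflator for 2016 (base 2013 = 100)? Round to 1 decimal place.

124.0

GDP deflator = (Nominal / Real) × 100 = 7444.5 / 6003.6 × 100 = 124.00.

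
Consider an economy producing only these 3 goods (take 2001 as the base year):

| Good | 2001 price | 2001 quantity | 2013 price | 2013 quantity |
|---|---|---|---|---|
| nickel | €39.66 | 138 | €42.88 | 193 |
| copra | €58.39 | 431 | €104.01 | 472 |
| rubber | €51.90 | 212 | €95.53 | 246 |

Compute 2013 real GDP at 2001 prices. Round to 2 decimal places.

€47981.86

Real GDP 2013 = Σ (p_2001 × q_2013) = 39.66·193 + 58.39·472 + 51.90·246 = 47981.86.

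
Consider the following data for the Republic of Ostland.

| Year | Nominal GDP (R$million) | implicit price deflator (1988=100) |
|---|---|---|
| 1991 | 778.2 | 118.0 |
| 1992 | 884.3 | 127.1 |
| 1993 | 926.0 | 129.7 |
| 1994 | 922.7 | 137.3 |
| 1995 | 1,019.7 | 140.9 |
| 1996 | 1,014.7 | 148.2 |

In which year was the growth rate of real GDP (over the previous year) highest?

1992: real = 884.3/1.271 = 695.75; growth vs 1991 (659.49) = 5.50%.
1993: real = 926.0/1.297 = 713.96; growth vs 1992 (695.75) = 2.62%.
1994: real = 922.7/1.373 = 672.03; growth vs 1993 (713.96) = -5.87%.
1995: real = 1019.7/1.409 = 723.70; growth vs 1994 (672.03) = 7.69%.
1996: real = 1014.7/1.482 = 684.68; growth vs 1995 (723.70) = -5.39%.

1995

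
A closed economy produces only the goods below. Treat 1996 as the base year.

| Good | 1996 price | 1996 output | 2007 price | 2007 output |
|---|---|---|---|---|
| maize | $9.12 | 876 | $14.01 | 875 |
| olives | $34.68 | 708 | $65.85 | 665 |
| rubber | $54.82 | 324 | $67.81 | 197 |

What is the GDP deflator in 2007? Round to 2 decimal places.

Nominal GDP 2007 = 14.01·875 + 65.85·665 + 67.81·197 = 69407.57.
Real GDP 2007 (at 1996 prices) = 9.12·875 + 34.68·665 + 54.82·197 = 41841.74.
Deflator = Nominal/Real × 100 = 69407.57/41841.74 × 100 = 165.881.

165.88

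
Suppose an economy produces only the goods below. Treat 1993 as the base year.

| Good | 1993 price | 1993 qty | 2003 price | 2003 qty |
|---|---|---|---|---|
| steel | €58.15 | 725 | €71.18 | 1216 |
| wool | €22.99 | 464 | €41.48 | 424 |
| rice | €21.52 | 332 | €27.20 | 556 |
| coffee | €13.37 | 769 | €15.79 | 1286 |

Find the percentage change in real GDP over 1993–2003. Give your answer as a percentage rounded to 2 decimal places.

56.03%

Real GDP 1993 = Nominal GDP 1993 = 58.15·725 + 22.99·464 + 21.52·332 + 13.37·769 = 70252.28.
Real GDP 2003 (at 1993 prices) = 58.15·1216 + 22.99·424 + 21.52·556 + 13.37·1286 = 109617.10.
Real growth = 109617.10/70252.28 − 1 = 0.5603.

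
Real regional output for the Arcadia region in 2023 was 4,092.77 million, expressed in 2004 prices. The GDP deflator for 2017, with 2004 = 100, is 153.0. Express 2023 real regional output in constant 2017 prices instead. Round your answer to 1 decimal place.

Real regional output in 2017 prices = Real regional output in 2004 prices × (P_2017/P_2004) = 4092.77 × 1.530 = 6261.94.

6,261.9 million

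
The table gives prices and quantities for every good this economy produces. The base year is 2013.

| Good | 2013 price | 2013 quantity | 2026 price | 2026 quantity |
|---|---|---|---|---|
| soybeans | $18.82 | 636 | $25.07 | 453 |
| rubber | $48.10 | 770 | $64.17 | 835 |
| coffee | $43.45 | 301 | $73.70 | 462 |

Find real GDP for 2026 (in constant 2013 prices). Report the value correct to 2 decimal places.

$68762.86

Real GDP 2026 = Σ (p_2013 × q_2026) = 18.82·453 + 48.10·835 + 43.45·462 = 68762.86.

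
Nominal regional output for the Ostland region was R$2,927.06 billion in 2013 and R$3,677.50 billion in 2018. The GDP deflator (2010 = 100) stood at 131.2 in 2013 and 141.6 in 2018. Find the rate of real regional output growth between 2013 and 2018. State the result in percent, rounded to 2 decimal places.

16.41%

Real regional output 2013 = 2927.06 / 1.312 = 2230.99.
Real regional output 2018 = 3677.50 / 1.416 = 2597.10.
Real growth = 2597.10 / 2230.99 − 1 = 0.1641.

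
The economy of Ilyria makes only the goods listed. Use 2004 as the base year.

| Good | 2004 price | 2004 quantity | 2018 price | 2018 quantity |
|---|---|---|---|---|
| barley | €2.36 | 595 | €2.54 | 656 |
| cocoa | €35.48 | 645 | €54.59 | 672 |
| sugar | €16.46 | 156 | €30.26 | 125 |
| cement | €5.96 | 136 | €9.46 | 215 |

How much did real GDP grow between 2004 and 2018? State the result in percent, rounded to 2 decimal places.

3.84%

Real GDP 2004 = Nominal GDP 2004 = 2.36·595 + 35.48·645 + 16.46·156 + 5.96·136 = 27667.12.
Real GDP 2018 (at 2004 prices) = 2.36·656 + 35.48·672 + 16.46·125 + 5.96·215 = 28729.62.
Real growth = 28729.62/27667.12 − 1 = 0.0384.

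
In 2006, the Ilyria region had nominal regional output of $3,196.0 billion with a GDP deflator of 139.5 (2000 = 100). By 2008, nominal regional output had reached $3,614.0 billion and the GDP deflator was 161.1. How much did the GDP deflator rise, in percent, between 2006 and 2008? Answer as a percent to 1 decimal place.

Price-level change = 161.1 / 139.5 − 1 = 0.1548.

15.5%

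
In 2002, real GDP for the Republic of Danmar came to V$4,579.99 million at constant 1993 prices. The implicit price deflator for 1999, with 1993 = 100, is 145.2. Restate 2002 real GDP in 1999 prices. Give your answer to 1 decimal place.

Real GDP in 1999 prices = Real GDP in 1993 prices × (P_1999/P_1993) = 4579.99 × 1.452 = 6650.15.

V$6,650.1 million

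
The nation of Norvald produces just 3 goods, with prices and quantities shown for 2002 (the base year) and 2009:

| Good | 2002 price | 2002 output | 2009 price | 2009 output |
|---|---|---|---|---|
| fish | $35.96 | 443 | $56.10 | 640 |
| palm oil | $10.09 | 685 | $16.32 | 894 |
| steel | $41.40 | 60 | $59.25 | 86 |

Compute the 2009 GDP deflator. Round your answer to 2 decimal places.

Nominal GDP 2009 = 56.10·640 + 16.32·894 + 59.25·86 = 55589.58.
Real GDP 2009 (at 2002 prices) = 35.96·640 + 10.09·894 + 41.40·86 = 35595.26.
Deflator = Nominal/Real × 100 = 55589.58/35595.26 × 100 = 156.171.

156.17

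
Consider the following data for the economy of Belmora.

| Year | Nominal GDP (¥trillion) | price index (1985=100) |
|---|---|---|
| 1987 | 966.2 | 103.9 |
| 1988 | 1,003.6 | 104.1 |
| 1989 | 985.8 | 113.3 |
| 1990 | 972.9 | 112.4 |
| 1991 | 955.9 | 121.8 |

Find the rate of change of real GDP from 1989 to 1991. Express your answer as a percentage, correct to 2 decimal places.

-9.80%

Real GDP 1989 = 985.8/1.133 = 870.08.
Real GDP 1991 = 955.9/1.218 = 784.81.
Change = 784.81/870.08 − 1 = -0.0980.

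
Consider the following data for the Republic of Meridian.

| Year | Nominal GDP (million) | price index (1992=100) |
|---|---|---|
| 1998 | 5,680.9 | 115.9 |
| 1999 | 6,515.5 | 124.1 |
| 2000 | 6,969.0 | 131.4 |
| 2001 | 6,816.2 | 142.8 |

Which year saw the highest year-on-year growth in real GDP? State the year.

1999

1999: real = 6515.5/1.241 = 5250.20; growth vs 1998 (4901.55) = 7.11%.
2000: real = 6969.0/1.314 = 5303.65; growth vs 1999 (5250.20) = 1.02%.
2001: real = 6816.2/1.428 = 4773.25; growth vs 2000 (5303.65) = -10.00%.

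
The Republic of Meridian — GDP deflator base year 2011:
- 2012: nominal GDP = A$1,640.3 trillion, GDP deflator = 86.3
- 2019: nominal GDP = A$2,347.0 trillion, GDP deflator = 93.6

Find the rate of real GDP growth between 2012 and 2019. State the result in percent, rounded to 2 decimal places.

31.92%

Deflate each year: 2012 → 1640.3/0.863 = 1900.70; 2019 → 2347.0/0.936 = 2507.48.
So real GDP changed by 2507.48/1900.70 − 1 = 0.3192, i.e. 31.92%.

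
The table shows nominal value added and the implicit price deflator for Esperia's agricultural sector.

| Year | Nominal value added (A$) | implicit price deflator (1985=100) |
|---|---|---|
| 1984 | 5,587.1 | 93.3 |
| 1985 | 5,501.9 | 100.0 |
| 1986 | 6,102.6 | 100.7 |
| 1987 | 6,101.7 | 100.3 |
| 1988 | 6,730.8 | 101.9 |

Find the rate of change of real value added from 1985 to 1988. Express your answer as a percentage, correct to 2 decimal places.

20.05%

Real value added 1985 = 5501.9/1.000 = 5501.90.
Real value added 1988 = 6730.8/1.019 = 6605.30.
Change = 6605.30/5501.90 − 1 = 0.2005.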